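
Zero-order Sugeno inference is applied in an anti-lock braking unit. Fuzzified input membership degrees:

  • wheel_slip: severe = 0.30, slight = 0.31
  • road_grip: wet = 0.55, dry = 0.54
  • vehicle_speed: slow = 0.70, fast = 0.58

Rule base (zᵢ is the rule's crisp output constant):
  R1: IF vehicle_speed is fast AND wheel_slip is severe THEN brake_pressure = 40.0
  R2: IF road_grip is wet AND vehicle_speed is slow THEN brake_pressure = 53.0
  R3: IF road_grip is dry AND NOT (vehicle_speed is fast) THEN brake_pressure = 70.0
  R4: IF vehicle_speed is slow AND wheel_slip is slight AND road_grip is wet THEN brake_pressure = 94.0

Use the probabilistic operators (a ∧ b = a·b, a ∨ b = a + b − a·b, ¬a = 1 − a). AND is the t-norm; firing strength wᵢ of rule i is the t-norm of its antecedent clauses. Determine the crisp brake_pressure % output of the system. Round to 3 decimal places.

R1 (z=40.0): fast=0.58, severe=0.30; AND[a·b] → w = 0.1740
R2 (z=53.0): wet=0.55, slow=0.70; AND[a·b] → w = 0.3850
R3 (z=70.0): dry=0.54, ¬fast=1−0.58=0.42; AND[a·b] → w = 0.2268
R4 (z=94.0): slow=0.70, slight=0.31, wet=0.55; AND[a·b] → w = 0.1194
Weighted average = (0.1740·40.0 + 0.3850·53.0 + 0.2268·70.0 + 0.1194·94.0) / (0.1740 + 0.3850 + 0.2268 + 0.1194)
  = 54.4599 / 0.9052 = 60.167

60.167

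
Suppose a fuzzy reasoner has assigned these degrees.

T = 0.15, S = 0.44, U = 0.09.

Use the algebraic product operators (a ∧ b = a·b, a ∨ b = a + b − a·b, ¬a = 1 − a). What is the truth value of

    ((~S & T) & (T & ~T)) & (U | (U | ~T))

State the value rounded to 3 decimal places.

~S = 1 − 0.4400 = 0.5600
~S & T = a·b on (0.5600, 0.1500) = 0.0840
~T = 1 − 0.1500 = 0.8500
T & ~T = a·b on (0.1500, 0.8500) = 0.1275
(~S & T) & (T & ~T) = a·b on (0.0840, 0.1275) = 0.0107
~T = 1 − 0.1500 = 0.8500
U | ~T = a + b − a·b on (0.0900, 0.8500) = 0.8635
U | (U | ~T) = a + b − a·b on (0.0900, 0.8635) = 0.8758
((~S & T) & (T & ~T)) & (U | (U | ~T)) = a·b on (0.0107, 0.8758) = 0.0094

0.009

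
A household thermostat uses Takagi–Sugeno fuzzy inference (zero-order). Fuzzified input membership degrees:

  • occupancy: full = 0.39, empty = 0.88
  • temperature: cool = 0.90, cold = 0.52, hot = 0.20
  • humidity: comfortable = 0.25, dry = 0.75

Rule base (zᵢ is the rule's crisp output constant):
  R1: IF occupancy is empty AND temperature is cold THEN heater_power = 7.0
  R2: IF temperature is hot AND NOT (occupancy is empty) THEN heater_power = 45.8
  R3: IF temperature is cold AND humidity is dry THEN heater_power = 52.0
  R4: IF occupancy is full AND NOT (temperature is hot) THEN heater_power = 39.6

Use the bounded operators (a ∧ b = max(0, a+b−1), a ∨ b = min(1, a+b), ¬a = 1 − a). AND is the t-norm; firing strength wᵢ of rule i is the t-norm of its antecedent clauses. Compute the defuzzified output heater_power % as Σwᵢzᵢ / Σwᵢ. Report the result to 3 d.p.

R1 (z=7.0): empty=0.88, cold=0.52; AND[max(0, a+b−1)] → w = 0.40
R2 (z=45.8): hot=0.20, ¬empty=1−0.88=0.12; AND[max(0, a+b−1)] → w = 0.00
R3 (z=52.0): cold=0.52, dry=0.75; AND[max(0, a+b−1)] → w = 0.27
R4 (z=39.6): full=0.39, ¬hot=1−0.20=0.80; AND[max(0, a+b−1)] → w = 0.19
Weighted average = (0.40·7.0 + 0.00·45.8 + 0.27·52.0 + 0.19·39.6) / (0.40 + 0.00 + 0.27 + 0.19)
  = 24.3640 / 0.8600 = 28.330

28.330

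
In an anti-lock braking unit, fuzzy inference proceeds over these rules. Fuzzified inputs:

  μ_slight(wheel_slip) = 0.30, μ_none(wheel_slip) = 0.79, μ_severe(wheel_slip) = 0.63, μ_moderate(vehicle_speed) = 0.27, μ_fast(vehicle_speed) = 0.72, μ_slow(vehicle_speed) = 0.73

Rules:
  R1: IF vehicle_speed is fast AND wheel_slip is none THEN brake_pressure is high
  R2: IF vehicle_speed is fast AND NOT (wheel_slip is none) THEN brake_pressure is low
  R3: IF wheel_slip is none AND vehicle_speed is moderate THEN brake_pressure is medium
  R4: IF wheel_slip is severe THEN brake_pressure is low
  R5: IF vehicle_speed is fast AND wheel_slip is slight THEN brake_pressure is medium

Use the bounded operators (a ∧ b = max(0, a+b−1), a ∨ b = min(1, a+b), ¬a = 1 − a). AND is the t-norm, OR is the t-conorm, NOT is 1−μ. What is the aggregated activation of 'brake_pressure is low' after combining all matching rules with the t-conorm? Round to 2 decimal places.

R1: fast=0.72, none=0.79; AND[max(0, a+b−1)] → w = 0.51
R2: fast=0.72, ¬none=1−0.79=0.21; AND[max(0, a+b−1)] → w = 0.00
R3: none=0.79, moderate=0.27; AND[max(0, a+b−1)] → w = 0.06
R4: severe=0.63 → w = 0.63
R5: fast=0.72, slight=0.30; AND[max(0, a+b−1)] → w = 0.02
Rules with consequent 'low': {R2, R4} → strengths 0.00, 0.63
Aggregate via t-conorm [min(1, a+b)]: 0.63

0.63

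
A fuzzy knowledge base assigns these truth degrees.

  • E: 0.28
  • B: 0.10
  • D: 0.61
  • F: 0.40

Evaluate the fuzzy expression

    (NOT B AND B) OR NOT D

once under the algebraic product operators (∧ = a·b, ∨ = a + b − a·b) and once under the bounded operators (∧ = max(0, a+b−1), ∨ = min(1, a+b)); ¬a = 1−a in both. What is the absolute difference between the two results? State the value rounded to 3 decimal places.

Under algebraic product:
  NOT B = 1 − 0.1000 = 0.9000
  NOT B AND B = a·b on (0.9000, 0.1000) = 0.0900
  NOT D = 1 − 0.6100 = 0.3900
  (NOT B AND B) OR NOT D = a + b − a·b on (0.0900, 0.3900) = 0.4449
  → value = 0.4449
Under bounded:
  NOT B = 1 − 0.10 = 0.90
  NOT B AND B = max(0, a+b−1) on (0.90, 0.10) = 0.00
  NOT D = 1 − 0.61 = 0.39
  (NOT B AND B) OR NOT D = min(1, a+b) on (0.00, 0.39) = 0.39
  → value = 0.3900
|0.4449 − 0.3900| = 0.055

0.055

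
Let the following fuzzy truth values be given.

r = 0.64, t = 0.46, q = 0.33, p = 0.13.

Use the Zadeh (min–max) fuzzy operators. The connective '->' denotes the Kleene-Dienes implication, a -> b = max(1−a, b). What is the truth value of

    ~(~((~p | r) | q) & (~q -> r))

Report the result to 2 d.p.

~p = 1 − 0.13 = 0.87
~p | r = max(a, b) on (0.87, 0.64) = 0.87
(~p | r) | q = max(a, b) on (0.87, 0.33) = 0.87
~((~p | r) | q) = 1 − 0.87 = 0.13
~q = 1 − 0.33 = 0.67
~q -> r  [Kleene-Dienes: max(1−a, b)] with a=0.67, b=0.64 → 0.64
~((~p | r) | q) & (~q -> r) = min(a, b) on (0.13, 0.64) = 0.13
~(~((~p | r) | q) & (~q -> r)) = 1 − 0.13 = 0.87

0.87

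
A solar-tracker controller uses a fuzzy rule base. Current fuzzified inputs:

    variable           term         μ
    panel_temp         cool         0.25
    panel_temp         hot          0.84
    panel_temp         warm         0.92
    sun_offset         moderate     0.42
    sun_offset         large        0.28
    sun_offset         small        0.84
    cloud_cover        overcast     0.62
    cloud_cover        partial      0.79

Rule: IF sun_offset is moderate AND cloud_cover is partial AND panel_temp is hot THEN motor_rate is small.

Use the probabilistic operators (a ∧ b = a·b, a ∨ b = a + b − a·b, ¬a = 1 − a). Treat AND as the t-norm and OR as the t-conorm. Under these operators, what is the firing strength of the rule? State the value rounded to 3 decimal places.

firing strength: moderate=0.42, partial=0.79, hot=0.84; AND[a·b] → w = 0.2787

0.279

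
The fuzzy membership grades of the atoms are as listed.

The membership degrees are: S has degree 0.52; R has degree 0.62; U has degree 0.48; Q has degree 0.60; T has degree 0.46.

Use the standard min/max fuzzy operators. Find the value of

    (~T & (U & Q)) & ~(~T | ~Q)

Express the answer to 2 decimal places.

0.46

~T = 1 − 0.46 = 0.54
U & Q = min(a, b) on (0.48, 0.60) = 0.48
~T & (U & Q) = min(a, b) on (0.54, 0.48) = 0.48
~T = 1 − 0.46 = 0.54
~Q = 1 − 0.60 = 0.40
~T | ~Q = max(a, b) on (0.54, 0.40) = 0.54
~(~T | ~Q) = 1 − 0.54 = 0.46
(~T & (U & Q)) & ~(~T | ~Q) = min(a, b) on (0.48, 0.46) = 0.46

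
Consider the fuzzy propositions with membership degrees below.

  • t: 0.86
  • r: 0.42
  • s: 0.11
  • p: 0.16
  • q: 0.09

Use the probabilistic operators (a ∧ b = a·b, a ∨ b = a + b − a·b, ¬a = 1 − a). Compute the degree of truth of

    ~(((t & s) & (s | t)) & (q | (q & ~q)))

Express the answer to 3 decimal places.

0.986

t & s = a·b on (0.8600, 0.1100) = 0.0946
s | t = a + b − a·b on (0.1100, 0.8600) = 0.8754
(t & s) & (s | t) = a·b on (0.0946, 0.8754) = 0.0828
~q = 1 − 0.0900 = 0.9100
q & ~q = a·b on (0.0900, 0.9100) = 0.0819
q | (q & ~q) = a + b − a·b on (0.0900, 0.0819) = 0.1645
((t & s) & (s | t)) & (q | (q & ~q)) = a·b on (0.0828, 0.1645) = 0.0136
~(((t & s) & (s | t)) & (q | (q & ~q))) = 1 − 0.0136 = 0.9864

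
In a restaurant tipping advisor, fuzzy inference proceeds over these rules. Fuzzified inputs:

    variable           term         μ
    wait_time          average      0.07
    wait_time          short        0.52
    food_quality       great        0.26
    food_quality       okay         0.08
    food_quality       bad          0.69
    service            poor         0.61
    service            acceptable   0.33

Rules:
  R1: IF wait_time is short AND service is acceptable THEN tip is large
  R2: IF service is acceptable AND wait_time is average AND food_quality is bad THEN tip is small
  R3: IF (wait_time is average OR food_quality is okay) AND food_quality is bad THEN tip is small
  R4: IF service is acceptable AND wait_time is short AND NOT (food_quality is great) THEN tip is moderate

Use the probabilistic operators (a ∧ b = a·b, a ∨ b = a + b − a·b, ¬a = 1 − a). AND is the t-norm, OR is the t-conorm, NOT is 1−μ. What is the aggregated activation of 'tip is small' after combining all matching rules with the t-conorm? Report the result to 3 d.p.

R1: short=0.52, acceptable=0.33; AND[a·b] → w = 0.1716
R2: acceptable=0.33, average=0.07, bad=0.69; AND[a·b] → w = 0.0159
R3: (average=0.07 OR okay=0.08) = 0.1444; AND[a·b] with bad=0.69 → w = 0.0996
R4: acceptable=0.33, short=0.52, ¬great=1−0.26=0.74; AND[a·b] → w = 0.1270
Rules with consequent 'small': {R2, R3} → strengths 0.0159, 0.0996
Aggregate via t-conorm [a + b − a·b]: 0.1140

0.114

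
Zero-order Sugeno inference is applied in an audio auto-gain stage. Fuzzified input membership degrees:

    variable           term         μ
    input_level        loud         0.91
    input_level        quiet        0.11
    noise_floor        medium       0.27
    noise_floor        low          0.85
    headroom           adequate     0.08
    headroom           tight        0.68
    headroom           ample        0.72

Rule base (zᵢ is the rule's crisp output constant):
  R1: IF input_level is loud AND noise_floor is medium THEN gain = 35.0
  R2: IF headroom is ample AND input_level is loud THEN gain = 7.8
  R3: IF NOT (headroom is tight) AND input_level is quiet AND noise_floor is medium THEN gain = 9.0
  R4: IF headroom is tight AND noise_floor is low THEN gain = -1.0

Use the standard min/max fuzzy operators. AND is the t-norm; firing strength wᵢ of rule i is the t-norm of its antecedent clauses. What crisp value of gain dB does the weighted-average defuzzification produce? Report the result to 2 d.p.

R1 (z=35.0): loud=0.91, medium=0.27; AND[min(a, b)] → w = 0.27
R2 (z=7.8): ample=0.72, loud=0.91; AND[min(a, b)] → w = 0.72
R3 (z=9.0): ¬tight=1−0.68=0.32, quiet=0.11, medium=0.27; AND[min(a, b)] → w = 0.11
R4 (z=-1.0): tight=0.68, low=0.85; AND[min(a, b)] → w = 0.68
Weighted average = (0.27·35.0 + 0.72·7.8 + 0.11·9.0 + 0.68·-1.0) / (0.27 + 0.72 + 0.11 + 0.68)
  = 15.3760 / 1.7800 = 8.64

8.64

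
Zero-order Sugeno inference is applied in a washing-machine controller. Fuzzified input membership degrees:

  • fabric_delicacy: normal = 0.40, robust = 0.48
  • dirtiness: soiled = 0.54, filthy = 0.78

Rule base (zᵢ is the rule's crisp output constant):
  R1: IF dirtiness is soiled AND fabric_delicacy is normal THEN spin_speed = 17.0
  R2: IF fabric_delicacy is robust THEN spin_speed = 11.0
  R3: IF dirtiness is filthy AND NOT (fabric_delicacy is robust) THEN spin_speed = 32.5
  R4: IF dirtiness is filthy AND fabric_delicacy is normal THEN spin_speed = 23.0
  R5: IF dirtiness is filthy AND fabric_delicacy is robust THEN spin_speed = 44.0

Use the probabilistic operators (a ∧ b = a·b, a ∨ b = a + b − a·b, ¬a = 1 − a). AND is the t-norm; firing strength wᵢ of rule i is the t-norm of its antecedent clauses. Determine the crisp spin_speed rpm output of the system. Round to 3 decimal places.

25.606

R1 (z=17.0): soiled=0.54, normal=0.40; AND[a·b] → w = 0.2160
R2 (z=11.0): robust=0.48 → w = 0.4800
R3 (z=32.5): filthy=0.78, ¬robust=1−0.48=0.52; AND[a·b] → w = 0.4056
R4 (z=23.0): filthy=0.78, normal=0.40; AND[a·b] → w = 0.3120
R5 (z=44.0): filthy=0.78, robust=0.48; AND[a·b] → w = 0.3744
Weighted average = (0.2160·17.0 + 0.4800·11.0 + 0.4056·32.5 + 0.3120·23.0 + 0.3744·44.0) / (0.2160 + 0.4800 + 0.4056 + 0.3120 + 0.3744)
  = 45.7836 / 1.7880 = 25.606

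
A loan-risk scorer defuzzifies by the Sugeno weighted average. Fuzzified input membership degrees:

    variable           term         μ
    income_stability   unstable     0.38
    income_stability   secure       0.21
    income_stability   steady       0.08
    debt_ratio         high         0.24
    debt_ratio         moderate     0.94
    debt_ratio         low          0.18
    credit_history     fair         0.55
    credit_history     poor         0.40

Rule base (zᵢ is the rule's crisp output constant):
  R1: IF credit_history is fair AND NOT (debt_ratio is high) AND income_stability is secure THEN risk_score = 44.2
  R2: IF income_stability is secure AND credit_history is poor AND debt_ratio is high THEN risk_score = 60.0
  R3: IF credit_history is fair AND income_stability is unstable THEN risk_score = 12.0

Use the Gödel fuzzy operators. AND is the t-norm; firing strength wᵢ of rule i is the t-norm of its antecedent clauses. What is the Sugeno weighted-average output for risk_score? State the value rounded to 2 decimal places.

R1 (z=44.2): fair=0.55, ¬high=1−0.24=0.76, secure=0.21; AND[min(a, b)] → w = 0.21
R2 (z=60.0): secure=0.21, poor=0.40, high=0.24; AND[min(a, b)] → w = 0.21
R3 (z=12.0): fair=0.55, unstable=0.38; AND[min(a, b)] → w = 0.38
Weighted average = (0.21·44.2 + 0.21·60.0 + 0.38·12.0) / (0.21 + 0.21 + 0.38)
  = 26.4420 / 0.8000 = 33.05

33.05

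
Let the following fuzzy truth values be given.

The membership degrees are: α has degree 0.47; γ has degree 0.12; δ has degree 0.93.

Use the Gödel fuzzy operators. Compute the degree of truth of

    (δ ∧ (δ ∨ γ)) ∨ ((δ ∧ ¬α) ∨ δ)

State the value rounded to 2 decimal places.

δ ∨ γ = max(a, b) on (0.93, 0.12) = 0.93
δ ∧ (δ ∨ γ) = min(a, b) on (0.93, 0.93) = 0.93
¬α = 1 − 0.47 = 0.53
δ ∧ ¬α = min(a, b) on (0.93, 0.53) = 0.53
(δ ∧ ¬α) ∨ δ = max(a, b) on (0.53, 0.93) = 0.93
(δ ∧ (δ ∨ γ)) ∨ ((δ ∧ ¬α) ∨ δ) = max(a, b) on (0.93, 0.93) = 0.93

0.93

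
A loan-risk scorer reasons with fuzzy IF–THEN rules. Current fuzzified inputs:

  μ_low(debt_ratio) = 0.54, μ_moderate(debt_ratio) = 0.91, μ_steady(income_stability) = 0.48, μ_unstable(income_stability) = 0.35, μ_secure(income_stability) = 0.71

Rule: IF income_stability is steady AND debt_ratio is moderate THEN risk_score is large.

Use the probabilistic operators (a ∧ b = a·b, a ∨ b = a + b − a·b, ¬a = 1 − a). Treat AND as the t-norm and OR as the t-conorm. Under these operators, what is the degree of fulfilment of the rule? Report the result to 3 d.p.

firing strength: steady=0.48, moderate=0.91; AND[a·b] → w = 0.4368

0.437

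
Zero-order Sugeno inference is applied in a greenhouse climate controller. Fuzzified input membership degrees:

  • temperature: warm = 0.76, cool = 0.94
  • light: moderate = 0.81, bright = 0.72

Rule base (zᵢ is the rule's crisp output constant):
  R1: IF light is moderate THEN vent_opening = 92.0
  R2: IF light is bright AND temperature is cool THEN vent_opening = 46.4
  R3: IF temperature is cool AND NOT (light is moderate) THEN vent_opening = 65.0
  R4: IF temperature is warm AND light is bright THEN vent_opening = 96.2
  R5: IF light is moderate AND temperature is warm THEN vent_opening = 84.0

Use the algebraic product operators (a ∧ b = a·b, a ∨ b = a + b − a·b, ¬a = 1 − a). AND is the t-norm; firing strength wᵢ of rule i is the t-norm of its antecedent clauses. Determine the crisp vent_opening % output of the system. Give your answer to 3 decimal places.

R1 (z=92.0): moderate=0.81 → w = 0.8100
R2 (z=46.4): bright=0.72, cool=0.94; AND[a·b] → w = 0.6768
R3 (z=65.0): cool=0.94, ¬moderate=1−0.81=0.19; AND[a·b] → w = 0.1786
R4 (z=96.2): warm=0.76, bright=0.72; AND[a·b] → w = 0.5472
R5 (z=84.0): moderate=0.81, warm=0.76; AND[a·b] → w = 0.6156
Weighted average = (0.8100·92.0 + 0.6768·46.4 + 0.1786·65.0 + 0.5472·96.2 + 0.6156·84.0) / (0.8100 + 0.6768 + 0.1786 + 0.5472 + 0.6156)
  = 221.8836 / 2.8282 = 78.454

78.454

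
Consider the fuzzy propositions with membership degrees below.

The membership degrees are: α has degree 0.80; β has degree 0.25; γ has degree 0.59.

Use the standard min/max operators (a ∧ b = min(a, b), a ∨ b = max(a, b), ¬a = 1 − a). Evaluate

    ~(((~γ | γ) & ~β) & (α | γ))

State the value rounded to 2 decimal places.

~γ = 1 − 0.59 = 0.41
~γ | γ = max(a, b) on (0.41, 0.59) = 0.59
~β = 1 − 0.25 = 0.75
(~γ | γ) & ~β = min(a, b) on (0.59, 0.75) = 0.59
α | γ = max(a, b) on (0.80, 0.59) = 0.80
((~γ | γ) & ~β) & (α | γ) = min(a, b) on (0.59, 0.80) = 0.59
~(((~γ | γ) & ~β) & (α | γ)) = 1 − 0.59 = 0.41

0.41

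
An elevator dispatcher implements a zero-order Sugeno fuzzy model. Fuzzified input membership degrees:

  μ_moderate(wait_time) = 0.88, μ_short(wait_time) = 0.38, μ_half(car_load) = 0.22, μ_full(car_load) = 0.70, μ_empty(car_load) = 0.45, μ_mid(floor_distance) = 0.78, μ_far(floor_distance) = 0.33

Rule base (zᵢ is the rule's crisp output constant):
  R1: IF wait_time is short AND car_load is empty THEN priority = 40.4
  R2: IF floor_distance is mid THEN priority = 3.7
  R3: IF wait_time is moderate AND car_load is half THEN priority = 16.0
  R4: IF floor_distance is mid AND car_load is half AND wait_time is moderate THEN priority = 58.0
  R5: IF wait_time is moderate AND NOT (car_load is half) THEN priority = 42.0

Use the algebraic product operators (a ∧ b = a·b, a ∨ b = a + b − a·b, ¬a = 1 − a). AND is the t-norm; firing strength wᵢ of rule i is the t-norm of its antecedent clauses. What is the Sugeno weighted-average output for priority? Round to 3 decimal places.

R1 (z=40.4): short=0.38, empty=0.45; AND[a·b] → w = 0.1710
R2 (z=3.7): mid=0.78 → w = 0.7800
R3 (z=16.0): moderate=0.88, half=0.22; AND[a·b] → w = 0.1936
R4 (z=58.0): mid=0.78, half=0.22, moderate=0.88; AND[a·b] → w = 0.1510
R5 (z=42.0): moderate=0.88, ¬half=1−0.22=0.78; AND[a·b] → w = 0.6864
Weighted average = (0.1710·40.4 + 0.7800·3.7 + 0.1936·16.0 + 0.1510·58.0 + 0.6864·42.0) / (0.1710 + 0.7800 + 0.1936 + 0.1510 + 0.6864)
  = 50.4793 / 1.9820 = 25.469

25.469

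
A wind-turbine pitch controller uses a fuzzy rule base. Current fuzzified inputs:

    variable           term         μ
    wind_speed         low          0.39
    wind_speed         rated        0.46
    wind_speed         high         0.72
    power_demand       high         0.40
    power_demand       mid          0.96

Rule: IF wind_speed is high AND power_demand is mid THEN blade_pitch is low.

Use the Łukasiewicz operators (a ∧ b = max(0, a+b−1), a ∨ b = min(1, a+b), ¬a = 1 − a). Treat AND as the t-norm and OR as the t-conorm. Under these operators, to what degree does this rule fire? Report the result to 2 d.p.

0.68

firing strength: high=0.72, mid=0.96; AND[max(0, a+b−1)] → w = 0.68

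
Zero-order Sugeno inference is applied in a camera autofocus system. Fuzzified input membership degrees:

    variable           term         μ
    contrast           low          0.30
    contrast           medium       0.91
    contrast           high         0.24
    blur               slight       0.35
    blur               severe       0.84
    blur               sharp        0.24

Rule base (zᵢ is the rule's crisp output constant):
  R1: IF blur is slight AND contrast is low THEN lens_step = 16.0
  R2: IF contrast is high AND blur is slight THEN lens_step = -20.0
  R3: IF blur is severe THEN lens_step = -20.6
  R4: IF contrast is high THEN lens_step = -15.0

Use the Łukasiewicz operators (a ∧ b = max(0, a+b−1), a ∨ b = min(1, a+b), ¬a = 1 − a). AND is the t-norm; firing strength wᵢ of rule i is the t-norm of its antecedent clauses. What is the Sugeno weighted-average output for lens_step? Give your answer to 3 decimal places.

R1 (z=16.0): slight=0.35, low=0.30; AND[max(0, a+b−1)] → w = 0.00
R2 (z=-20.0): high=0.24, slight=0.35; AND[max(0, a+b−1)] → w = 0.00
R3 (z=-20.6): severe=0.84 → w = 0.84
R4 (z=-15.0): high=0.24 → w = 0.24
Weighted average = (0.00·16.0 + 0.00·-20.0 + 0.84·-20.6 + 0.24·-15.0) / (0.00 + 0.00 + 0.84 + 0.24)
  = -20.9040 / 1.0800 = -19.356

-19.356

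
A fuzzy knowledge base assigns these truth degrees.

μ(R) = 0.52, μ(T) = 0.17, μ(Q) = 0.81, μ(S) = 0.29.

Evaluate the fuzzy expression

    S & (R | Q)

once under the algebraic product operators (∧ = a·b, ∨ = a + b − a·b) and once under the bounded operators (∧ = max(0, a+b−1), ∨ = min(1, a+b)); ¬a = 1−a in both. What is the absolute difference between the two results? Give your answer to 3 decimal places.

Under algebraic product:
  R | Q = a + b − a·b on (0.5200, 0.8100) = 0.9088
  S & (R | Q) = a·b on (0.2900, 0.9088) = 0.2636
  → value = 0.2636
Under bounded:
  R | Q = min(1, a+b) on (0.52, 0.81) = 1.00
  S & (R | Q) = max(0, a+b−1) on (0.29, 1.00) = 0.29
  → value = 0.2900
|0.2636 − 0.2900| = 0.026

0.026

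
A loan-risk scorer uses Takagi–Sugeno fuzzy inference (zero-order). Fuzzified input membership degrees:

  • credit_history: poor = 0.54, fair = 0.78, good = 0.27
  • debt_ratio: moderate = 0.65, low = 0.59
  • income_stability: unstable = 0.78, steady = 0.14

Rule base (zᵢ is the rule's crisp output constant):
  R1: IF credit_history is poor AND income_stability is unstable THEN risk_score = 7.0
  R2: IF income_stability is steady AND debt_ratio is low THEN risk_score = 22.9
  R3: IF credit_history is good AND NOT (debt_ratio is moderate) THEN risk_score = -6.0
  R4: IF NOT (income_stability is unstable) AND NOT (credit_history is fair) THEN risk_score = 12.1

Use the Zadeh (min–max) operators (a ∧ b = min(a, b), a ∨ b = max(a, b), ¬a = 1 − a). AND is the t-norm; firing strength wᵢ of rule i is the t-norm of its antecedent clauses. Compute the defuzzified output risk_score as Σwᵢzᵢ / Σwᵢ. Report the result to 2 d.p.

6.86

R1 (z=7.0): poor=0.54, unstable=0.78; AND[min(a, b)] → w = 0.54
R2 (z=22.9): steady=0.14, low=0.59; AND[min(a, b)] → w = 0.14
R3 (z=-6.0): good=0.27, ¬moderate=1−0.65=0.35; AND[min(a, b)] → w = 0.27
R4 (z=12.1): ¬unstable=1−0.78=0.22, ¬fair=1−0.78=0.22; AND[min(a, b)] → w = 0.22
Weighted average = (0.54·7.0 + 0.14·22.9 + 0.27·-6.0 + 0.22·12.1) / (0.54 + 0.14 + 0.27 + 0.22)
  = 8.0280 / 1.1700 = 6.86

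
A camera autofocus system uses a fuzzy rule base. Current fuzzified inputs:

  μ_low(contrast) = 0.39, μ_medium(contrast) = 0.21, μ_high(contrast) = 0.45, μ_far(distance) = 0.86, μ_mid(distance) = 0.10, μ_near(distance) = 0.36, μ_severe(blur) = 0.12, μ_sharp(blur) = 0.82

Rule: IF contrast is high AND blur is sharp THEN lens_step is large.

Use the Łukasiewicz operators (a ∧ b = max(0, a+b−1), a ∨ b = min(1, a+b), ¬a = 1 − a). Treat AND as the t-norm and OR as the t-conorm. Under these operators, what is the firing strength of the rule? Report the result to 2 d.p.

0.27

firing strength: high=0.45, sharp=0.82; AND[max(0, a+b−1)] → w = 0.27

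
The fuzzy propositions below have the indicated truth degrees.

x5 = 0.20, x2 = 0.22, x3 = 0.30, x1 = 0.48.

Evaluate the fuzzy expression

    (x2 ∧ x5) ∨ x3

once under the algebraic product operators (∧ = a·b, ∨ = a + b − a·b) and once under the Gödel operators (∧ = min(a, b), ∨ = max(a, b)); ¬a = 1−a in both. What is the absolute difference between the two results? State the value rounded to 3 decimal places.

Under algebraic product:
  x2 ∧ x5 = a·b on (0.2200, 0.2000) = 0.0440
  (x2 ∧ x5) ∨ x3 = a + b − a·b on (0.0440, 0.3000) = 0.3308
  → value = 0.3308
Under Gödel:
  x2 ∧ x5 = min(a, b) on (0.22, 0.20) = 0.20
  (x2 ∧ x5) ∨ x3 = max(a, b) on (0.20, 0.30) = 0.30
  → value = 0.3000
|0.3308 − 0.3000| = 0.031

0.031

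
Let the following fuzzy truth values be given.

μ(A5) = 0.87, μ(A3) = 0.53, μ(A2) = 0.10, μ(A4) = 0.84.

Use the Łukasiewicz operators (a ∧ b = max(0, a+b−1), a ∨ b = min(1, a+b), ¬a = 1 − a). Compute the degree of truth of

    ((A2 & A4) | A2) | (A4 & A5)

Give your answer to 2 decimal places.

A2 & A4 = max(0, a+b−1) on (0.10, 0.84) = 0.00
(A2 & A4) | A2 = min(1, a+b) on (0.00, 0.10) = 0.10
A4 & A5 = max(0, a+b−1) on (0.84, 0.87) = 0.71
((A2 & A4) | A2) | (A4 & A5) = min(1, a+b) on (0.10, 0.71) = 0.81

0.81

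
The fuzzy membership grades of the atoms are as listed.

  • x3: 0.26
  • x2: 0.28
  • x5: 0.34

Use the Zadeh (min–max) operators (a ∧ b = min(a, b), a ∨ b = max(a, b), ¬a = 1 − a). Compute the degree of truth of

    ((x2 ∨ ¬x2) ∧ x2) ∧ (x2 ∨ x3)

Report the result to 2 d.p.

0.28

¬x2 = 1 − 0.28 = 0.72
x2 ∨ ¬x2 = max(a, b) on (0.28, 0.72) = 0.72
(x2 ∨ ¬x2) ∧ x2 = min(a, b) on (0.72, 0.28) = 0.28
x2 ∨ x3 = max(a, b) on (0.28, 0.26) = 0.28
((x2 ∨ ¬x2) ∧ x2) ∧ (x2 ∨ x3) = min(a, b) on (0.28, 0.28) = 0.28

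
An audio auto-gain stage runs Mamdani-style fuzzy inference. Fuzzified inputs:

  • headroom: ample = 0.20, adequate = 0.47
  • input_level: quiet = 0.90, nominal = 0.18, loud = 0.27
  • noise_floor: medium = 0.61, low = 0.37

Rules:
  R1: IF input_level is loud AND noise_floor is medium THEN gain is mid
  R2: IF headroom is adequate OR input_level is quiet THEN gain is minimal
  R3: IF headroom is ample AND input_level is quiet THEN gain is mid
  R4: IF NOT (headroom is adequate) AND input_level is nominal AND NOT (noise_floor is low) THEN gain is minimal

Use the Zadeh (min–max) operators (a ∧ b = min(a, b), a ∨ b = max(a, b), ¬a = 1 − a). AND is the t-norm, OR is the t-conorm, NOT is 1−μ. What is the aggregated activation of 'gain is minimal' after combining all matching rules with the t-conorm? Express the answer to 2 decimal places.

0.90

R1: loud=0.27, medium=0.61; AND[min(a, b)] → w = 0.27
R2: adequate=0.47, quiet=0.90; OR[max(a, b)] → w = 0.90
R3: ample=0.20, quiet=0.90; AND[min(a, b)] → w = 0.20
R4: ¬adequate=1−0.47=0.53, nominal=0.18, ¬low=1−0.37=0.63; AND[min(a, b)] → w = 0.18
Rules with consequent 'minimal': {R2, R4} → strengths 0.90, 0.18
Aggregate via t-conorm [max(a, b)]: 0.90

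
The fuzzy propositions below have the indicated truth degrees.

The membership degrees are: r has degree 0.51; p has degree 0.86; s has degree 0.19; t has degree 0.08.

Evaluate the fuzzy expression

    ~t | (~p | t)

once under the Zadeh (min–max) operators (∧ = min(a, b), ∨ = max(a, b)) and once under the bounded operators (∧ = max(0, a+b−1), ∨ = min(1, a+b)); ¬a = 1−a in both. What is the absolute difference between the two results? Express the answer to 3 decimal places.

Under Zadeh (min–max):
  ~t = 1 − 0.08 = 0.92
  ~p = 1 − 0.86 = 0.14
  ~p | t = max(a, b) on (0.14, 0.08) = 0.14
  ~t | (~p | t) = max(a, b) on (0.92, 0.14) = 0.92
  → value = 0.9200
Under bounded:
  ~t = 1 − 0.08 = 0.92
  ~p = 1 − 0.86 = 0.14
  ~p | t = min(1, a+b) on (0.14, 0.08) = 0.22
  ~t | (~p | t) = min(1, a+b) on (0.92, 0.22) = 1.00
  → value = 1.0000
|0.9200 − 1.0000| = 0.080

0.080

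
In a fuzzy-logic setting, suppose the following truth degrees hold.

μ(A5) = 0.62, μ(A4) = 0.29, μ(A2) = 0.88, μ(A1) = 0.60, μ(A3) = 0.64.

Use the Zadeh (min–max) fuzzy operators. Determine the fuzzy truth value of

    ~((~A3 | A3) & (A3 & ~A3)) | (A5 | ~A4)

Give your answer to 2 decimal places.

0.71

~A3 = 1 − 0.64 = 0.36
~A3 | A3 = max(a, b) on (0.36, 0.64) = 0.64
~A3 = 1 − 0.64 = 0.36
A3 & ~A3 = min(a, b) on (0.64, 0.36) = 0.36
(~A3 | A3) & (A3 & ~A3) = min(a, b) on (0.64, 0.36) = 0.36
~((~A3 | A3) & (A3 & ~A3)) = 1 − 0.36 = 0.64
~A4 = 1 − 0.29 = 0.71
A5 | ~A4 = max(a, b) on (0.62, 0.71) = 0.71
~((~A3 | A3) & (A3 & ~A3)) | (A5 | ~A4) = max(a, b) on (0.64, 0.71) = 0.71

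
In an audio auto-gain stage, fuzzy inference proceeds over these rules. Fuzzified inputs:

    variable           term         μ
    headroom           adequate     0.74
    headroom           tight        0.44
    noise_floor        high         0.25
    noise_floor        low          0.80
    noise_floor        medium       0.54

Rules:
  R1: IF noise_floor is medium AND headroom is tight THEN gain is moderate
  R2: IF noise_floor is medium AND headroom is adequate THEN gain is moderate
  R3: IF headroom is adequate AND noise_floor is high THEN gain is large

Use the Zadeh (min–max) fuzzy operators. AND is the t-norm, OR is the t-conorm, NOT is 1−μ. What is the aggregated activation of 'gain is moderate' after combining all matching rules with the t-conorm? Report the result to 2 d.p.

R1: medium=0.54, tight=0.44; AND[min(a, b)] → w = 0.44
R2: medium=0.54, adequate=0.74; AND[min(a, b)] → w = 0.54
R3: adequate=0.74, high=0.25; AND[min(a, b)] → w = 0.25
Rules with consequent 'moderate': {R1, R2} → strengths 0.44, 0.54
Aggregate via t-conorm [max(a, b)]: 0.54

0.54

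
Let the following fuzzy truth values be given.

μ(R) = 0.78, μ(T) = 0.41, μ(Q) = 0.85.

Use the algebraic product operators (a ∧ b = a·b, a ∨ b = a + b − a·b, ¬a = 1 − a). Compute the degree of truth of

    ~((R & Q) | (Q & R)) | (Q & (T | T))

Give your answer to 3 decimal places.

0.605

R & Q = a·b on (0.7800, 0.8500) = 0.6630
Q & R = a·b on (0.8500, 0.7800) = 0.6630
(R & Q) | (Q & R) = a + b − a·b on (0.6630, 0.6630) = 0.8864
~((R & Q) | (Q & R)) = 1 − 0.8864 = 0.1136
T | T = a + b − a·b on (0.4100, 0.4100) = 0.6519
Q & (T | T) = a·b on (0.8500, 0.6519) = 0.5541
~((R & Q) | (Q & R)) | (Q & (T | T)) = a + b − a·b on (0.1136, 0.5541) = 0.6048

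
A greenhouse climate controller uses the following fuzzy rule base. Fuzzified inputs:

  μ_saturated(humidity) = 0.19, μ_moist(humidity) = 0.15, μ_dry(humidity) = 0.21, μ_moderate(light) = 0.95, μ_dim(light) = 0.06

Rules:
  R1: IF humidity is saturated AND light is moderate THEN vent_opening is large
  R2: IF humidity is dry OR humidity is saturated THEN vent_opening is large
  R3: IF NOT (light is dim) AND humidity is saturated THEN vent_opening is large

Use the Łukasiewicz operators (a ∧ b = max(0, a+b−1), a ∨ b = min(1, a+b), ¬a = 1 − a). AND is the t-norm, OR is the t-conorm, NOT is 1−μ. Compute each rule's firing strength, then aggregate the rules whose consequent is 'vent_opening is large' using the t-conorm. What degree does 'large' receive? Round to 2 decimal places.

0.67

R1: saturated=0.19, moderate=0.95; AND[max(0, a+b−1)] → w = 0.14
R2: dry=0.21, saturated=0.19; OR[min(1, a+b)] → w = 0.40
R3: ¬dim=1−0.06=0.94, saturated=0.19; AND[max(0, a+b−1)] → w = 0.13
Rules with consequent 'large': {R1, R2, R3} → strengths 0.14, 0.40, 0.13
Aggregate via t-conorm [min(1, a+b)]: 0.67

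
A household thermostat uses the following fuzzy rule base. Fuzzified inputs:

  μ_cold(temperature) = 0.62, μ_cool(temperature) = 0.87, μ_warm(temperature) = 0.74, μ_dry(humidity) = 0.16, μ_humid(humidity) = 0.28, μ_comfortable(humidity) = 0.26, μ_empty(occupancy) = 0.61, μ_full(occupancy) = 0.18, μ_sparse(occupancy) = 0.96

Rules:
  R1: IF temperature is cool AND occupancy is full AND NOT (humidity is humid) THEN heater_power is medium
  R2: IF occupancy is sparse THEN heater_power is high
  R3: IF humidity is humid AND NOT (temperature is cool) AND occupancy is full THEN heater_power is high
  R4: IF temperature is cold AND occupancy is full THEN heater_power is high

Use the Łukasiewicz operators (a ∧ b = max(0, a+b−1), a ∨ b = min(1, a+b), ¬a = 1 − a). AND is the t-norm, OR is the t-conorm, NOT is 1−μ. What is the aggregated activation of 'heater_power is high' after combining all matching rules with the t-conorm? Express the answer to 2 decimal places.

0.96

R1: cool=0.87, full=0.18, ¬humid=1−0.28=0.72; AND[max(0, a+b−1)] → w = 0.00
R2: sparse=0.96 → w = 0.96
R3: humid=0.28, ¬cool=1−0.87=0.13, full=0.18; AND[max(0, a+b−1)] → w = 0.00
R4: cold=0.62, full=0.18; AND[max(0, a+b−1)] → w = 0.00
Rules with consequent 'high': {R2, R3, R4} → strengths 0.96, 0.00, 0.00
Aggregate via t-conorm [min(1, a+b)]: 0.96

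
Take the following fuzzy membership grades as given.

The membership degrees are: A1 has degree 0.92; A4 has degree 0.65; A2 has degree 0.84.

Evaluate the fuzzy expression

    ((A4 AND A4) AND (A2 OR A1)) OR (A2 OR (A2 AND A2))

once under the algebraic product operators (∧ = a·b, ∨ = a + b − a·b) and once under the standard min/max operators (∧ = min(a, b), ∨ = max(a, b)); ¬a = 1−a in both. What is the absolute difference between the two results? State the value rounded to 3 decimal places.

Under algebraic product:
  A4 AND A4 = a·b on (0.6500, 0.6500) = 0.4225
  A2 OR A1 = a + b − a·b on (0.8400, 0.9200) = 0.9872
  (A4 AND A4) AND (A2 OR A1) = a·b on (0.4225, 0.9872) = 0.4171
  A2 AND A2 = a·b on (0.8400, 0.8400) = 0.7056
  A2 OR (A2 AND A2) = a + b − a·b on (0.8400, 0.7056) = 0.9529
  ((A4 AND A4) AND (A2 OR A1)) OR (A2 OR (A2 AND A2)) = a + b − a·b on (0.4171, 0.9529) = 0.9725
  → value = 0.9725
Under standard min/max:
  A4 AND A4 = min(a, b) on (0.65, 0.65) = 0.65
  A2 OR A1 = max(a, b) on (0.84, 0.92) = 0.92
  (A4 AND A4) AND (A2 OR A1) = min(a, b) on (0.65, 0.92) = 0.65
  A2 AND A2 = min(a, b) on (0.84, 0.84) = 0.84
  A2 OR (A2 AND A2) = max(a, b) on (0.84, 0.84) = 0.84
  ((A4 AND A4) AND (A2 OR A1)) OR (A2 OR (A2 AND A2)) = max(a, b) on (0.65, 0.84) = 0.84
  → value = 0.8400
|0.9725 − 0.8400| = 0.133

0.133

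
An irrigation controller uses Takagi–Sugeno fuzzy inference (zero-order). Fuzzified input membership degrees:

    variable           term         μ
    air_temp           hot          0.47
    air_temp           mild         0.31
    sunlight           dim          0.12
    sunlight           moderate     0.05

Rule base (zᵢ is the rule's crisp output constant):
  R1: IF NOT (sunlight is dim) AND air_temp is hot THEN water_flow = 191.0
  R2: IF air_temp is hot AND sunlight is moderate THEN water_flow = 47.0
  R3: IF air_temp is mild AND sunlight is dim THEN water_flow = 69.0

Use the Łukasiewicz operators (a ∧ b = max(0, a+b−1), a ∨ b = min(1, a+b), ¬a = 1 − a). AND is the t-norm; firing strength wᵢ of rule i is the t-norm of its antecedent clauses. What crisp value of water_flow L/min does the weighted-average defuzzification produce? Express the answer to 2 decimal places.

191.00

R1 (z=191.0): ¬dim=1−0.12=0.88, hot=0.47; AND[max(0, a+b−1)] → w = 0.35
R2 (z=47.0): hot=0.47, moderate=0.05; AND[max(0, a+b−1)] → w = 0.00
R3 (z=69.0): mild=0.31, dim=0.12; AND[max(0, a+b−1)] → w = 0.00
Weighted average = (0.35·191.0 + 0.00·47.0 + 0.00·69.0) / (0.35 + 0.00 + 0.00)
  = 66.8500 / 0.3500 = 191.00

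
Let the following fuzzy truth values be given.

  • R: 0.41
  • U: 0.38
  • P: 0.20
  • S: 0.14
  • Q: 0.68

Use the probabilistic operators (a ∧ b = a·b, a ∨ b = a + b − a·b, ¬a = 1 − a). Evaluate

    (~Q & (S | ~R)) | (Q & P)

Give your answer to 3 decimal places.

~Q = 1 − 0.6800 = 0.3200
~R = 1 − 0.4100 = 0.5900
S | ~R = a + b − a·b on (0.1400, 0.5900) = 0.6474
~Q & (S | ~R) = a·b on (0.3200, 0.6474) = 0.2072
Q & P = a·b on (0.6800, 0.2000) = 0.1360
(~Q & (S | ~R)) | (Q & P) = a + b − a·b on (0.2072, 0.1360) = 0.3150

0.315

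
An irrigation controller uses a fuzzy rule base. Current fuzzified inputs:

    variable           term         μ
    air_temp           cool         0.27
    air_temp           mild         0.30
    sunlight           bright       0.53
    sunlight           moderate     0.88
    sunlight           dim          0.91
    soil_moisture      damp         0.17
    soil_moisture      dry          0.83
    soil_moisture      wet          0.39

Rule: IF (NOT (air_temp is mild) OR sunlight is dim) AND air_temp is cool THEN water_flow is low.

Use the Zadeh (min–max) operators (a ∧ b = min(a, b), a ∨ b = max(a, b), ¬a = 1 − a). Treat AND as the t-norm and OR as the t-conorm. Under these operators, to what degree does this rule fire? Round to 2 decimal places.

firing strength: (¬mild=1−0.30=0.70 OR dim=0.91) = 0.91; AND[min(a, b)] with cool=0.27 → w = 0.27

0.27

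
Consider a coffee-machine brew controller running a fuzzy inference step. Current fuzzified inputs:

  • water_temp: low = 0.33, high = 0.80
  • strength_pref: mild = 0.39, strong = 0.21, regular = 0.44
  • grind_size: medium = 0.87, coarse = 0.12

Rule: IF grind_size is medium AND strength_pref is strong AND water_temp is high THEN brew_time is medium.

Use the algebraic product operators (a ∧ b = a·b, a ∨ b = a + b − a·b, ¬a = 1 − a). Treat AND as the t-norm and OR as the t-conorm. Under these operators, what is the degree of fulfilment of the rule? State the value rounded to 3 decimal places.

0.146

firing strength: medium=0.87, strong=0.21, high=0.80; AND[a·b] → w = 0.1462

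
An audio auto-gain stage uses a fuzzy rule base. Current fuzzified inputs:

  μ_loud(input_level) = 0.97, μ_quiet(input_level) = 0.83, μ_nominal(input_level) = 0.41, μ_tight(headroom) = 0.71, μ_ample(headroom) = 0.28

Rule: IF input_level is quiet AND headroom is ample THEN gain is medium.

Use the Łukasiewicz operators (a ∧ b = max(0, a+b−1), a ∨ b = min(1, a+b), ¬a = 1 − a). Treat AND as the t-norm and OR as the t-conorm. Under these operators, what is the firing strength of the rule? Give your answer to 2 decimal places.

firing strength: quiet=0.83, ample=0.28; AND[max(0, a+b−1)] → w = 0.11

0.11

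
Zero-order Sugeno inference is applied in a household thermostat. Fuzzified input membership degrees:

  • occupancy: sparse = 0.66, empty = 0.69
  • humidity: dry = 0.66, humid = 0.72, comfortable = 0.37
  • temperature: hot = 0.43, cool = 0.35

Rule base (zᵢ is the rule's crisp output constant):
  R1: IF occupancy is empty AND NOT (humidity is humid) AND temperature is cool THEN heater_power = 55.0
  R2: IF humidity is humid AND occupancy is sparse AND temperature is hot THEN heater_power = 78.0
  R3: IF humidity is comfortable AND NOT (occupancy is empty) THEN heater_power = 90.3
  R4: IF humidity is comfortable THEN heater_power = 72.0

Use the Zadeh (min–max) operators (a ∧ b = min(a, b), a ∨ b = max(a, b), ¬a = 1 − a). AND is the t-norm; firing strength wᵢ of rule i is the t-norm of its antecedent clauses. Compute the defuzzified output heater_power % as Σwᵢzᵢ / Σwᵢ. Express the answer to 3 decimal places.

R1 (z=55.0): empty=0.69, ¬humid=1−0.72=0.28, cool=0.35; AND[min(a, b)] → w = 0.28
R2 (z=78.0): humid=0.72, sparse=0.66, hot=0.43; AND[min(a, b)] → w = 0.43
R3 (z=90.3): comfortable=0.37, ¬empty=1−0.69=0.31; AND[min(a, b)] → w = 0.31
R4 (z=72.0): comfortable=0.37 → w = 0.37
Weighted average = (0.28·55.0 + 0.43·78.0 + 0.31·90.3 + 0.37·72.0) / (0.28 + 0.43 + 0.31 + 0.37)
  = 103.5730 / 1.3900 = 74.513

74.513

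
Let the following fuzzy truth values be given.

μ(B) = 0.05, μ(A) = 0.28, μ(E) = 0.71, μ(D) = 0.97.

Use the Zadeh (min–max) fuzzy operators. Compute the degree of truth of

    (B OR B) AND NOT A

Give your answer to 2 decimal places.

0.05

B OR B = max(a, b) on (0.05, 0.05) = 0.05
NOT A = 1 − 0.28 = 0.72
(B OR B) AND NOT A = min(a, b) on (0.05, 0.72) = 0.05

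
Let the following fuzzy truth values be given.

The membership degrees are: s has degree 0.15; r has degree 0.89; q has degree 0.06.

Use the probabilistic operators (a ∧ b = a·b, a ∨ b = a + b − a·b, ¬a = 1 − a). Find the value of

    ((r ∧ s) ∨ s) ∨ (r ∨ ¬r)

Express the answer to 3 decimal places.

r ∧ s = a·b on (0.8900, 0.1500) = 0.1335
(r ∧ s) ∨ s = a + b − a·b on (0.1335, 0.1500) = 0.2635
¬r = 1 − 0.8900 = 0.1100
r ∨ ¬r = a + b − a·b on (0.8900, 0.1100) = 0.9021
((r ∧ s) ∨ s) ∨ (r ∨ ¬r) = a + b − a·b on (0.2635, 0.9021) = 0.9279

0.928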